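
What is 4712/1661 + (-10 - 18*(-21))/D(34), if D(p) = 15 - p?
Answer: -521720/31559 ≈ -16.532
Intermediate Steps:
4712/1661 + (-10 - 18*(-21))/D(34) = 4712/1661 + (-10 - 18*(-21))/(15 - 1*34) = 4712*(1/1661) + (-10 + 378)/(15 - 34) = 4712/1661 + 368/(-19) = 4712/1661 + 368*(-1/19) = 4712/1661 - 368/19 = -521720/31559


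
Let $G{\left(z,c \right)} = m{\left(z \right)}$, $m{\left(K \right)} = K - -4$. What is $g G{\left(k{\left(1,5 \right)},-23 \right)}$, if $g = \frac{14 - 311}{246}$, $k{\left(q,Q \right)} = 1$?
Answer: $- \frac{495}{82} \approx -6.0366$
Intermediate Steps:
$m{\left(K \right)} = 4 + K$ ($m{\left(K \right)} = K + 4 = 4 + K$)
$G{\left(z,c \right)} = 4 + z$
$g = - \frac{99}{82}$ ($g = \left(-297\right) \frac{1}{246} = - \frac{99}{82} \approx -1.2073$)
$g G{\left(k{\left(1,5 \right)},-23 \right)} = - \frac{99 \left(4 + 1\right)}{82} = \left(- \frac{99}{82}\right) 5 = - \frac{495}{82}$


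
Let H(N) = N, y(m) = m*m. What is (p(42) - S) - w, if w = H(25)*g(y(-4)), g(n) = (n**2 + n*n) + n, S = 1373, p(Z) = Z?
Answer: -14531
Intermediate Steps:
y(m) = m**2
g(n) = n + 2*n**2 (g(n) = (n**2 + n**2) + n = 2*n**2 + n = n + 2*n**2)
w = 13200 (w = 25*((-4)**2*(1 + 2*(-4)**2)) = 25*(16*(1 + 2*16)) = 25*(16*(1 + 32)) = 25*(16*33) = 25*528 = 13200)
(p(42) - S) - w = (42 - 1*1373) - 1*13200 = (42 - 1373) - 13200 = -1331 - 13200 = -14531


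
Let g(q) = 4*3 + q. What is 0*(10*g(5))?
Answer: 0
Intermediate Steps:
g(q) = 12 + q
0*(10*g(5)) = 0*(10*(12 + 5)) = 0*(10*17) = 0*170 = 0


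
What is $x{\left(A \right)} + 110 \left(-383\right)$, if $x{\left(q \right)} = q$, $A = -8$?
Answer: $-42138$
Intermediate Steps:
$x{\left(A \right)} + 110 \left(-383\right) = -8 + 110 \left(-383\right) = -8 - 42130 = -42138$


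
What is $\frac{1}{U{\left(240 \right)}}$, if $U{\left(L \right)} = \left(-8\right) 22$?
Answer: $- \frac{1}{176} \approx -0.0056818$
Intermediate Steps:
$U{\left(L \right)} = -176$
$\frac{1}{U{\left(240 \right)}} = \frac{1}{-176} = - \frac{1}{176}$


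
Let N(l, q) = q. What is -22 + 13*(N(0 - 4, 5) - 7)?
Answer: -48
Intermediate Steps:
-22 + 13*(N(0 - 4, 5) - 7) = -22 + 13*(5 - 7) = -22 + 13*(-2) = -22 - 26 = -48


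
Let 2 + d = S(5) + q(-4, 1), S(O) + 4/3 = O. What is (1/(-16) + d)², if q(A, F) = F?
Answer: 15625/2304 ≈ 6.7817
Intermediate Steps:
S(O) = -4/3 + O
d = 8/3 (d = -2 + ((-4/3 + 5) + 1) = -2 + (11/3 + 1) = -2 + 14/3 = 8/3 ≈ 2.6667)
(1/(-16) + d)² = (1/(-16) + 8/3)² = (-1/16 + 8/3)² = (125/48)² = 15625/2304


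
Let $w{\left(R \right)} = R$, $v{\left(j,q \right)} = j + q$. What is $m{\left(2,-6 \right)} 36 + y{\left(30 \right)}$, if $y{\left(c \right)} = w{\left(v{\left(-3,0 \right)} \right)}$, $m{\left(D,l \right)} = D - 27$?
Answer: $-903$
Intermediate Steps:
$m{\left(D,l \right)} = -27 + D$
$y{\left(c \right)} = -3$ ($y{\left(c \right)} = -3 + 0 = -3$)
$m{\left(2,-6 \right)} 36 + y{\left(30 \right)} = \left(-27 + 2\right) 36 - 3 = \left(-25\right) 36 - 3 = -900 - 3 = -903$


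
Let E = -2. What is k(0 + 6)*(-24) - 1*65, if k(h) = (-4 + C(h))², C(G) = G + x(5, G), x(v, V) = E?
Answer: -65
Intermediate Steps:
x(v, V) = -2
C(G) = -2 + G (C(G) = G - 2 = -2 + G)
k(h) = (-6 + h)² (k(h) = (-4 + (-2 + h))² = (-6 + h)²)
k(0 + 6)*(-24) - 1*65 = (-6 + (0 + 6))²*(-24) - 1*65 = (-6 + 6)²*(-24) - 65 = 0²*(-24) - 65 = 0*(-24) - 65 = 0 - 65 = -65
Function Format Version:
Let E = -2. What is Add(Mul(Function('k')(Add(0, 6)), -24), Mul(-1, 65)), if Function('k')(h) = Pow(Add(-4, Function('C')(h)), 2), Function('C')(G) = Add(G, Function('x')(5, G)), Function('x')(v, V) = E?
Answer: -65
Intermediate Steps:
Function('x')(v, V) = -2
Function('C')(G) = Add(-2, G) (Function('C')(G) = Add(G, -2) = Add(-2, G))
Function('k')(h) = Pow(Add(-6, h), 2) (Function('k')(h) = Pow(Add(-4, Add(-2, h)), 2) = Pow(Add(-6, h), 2))
Add(Mul(Function('k')(Add(0, 6)), -24), Mul(-1, 65)) = Add(Mul(Pow(Add(-6, Add(0, 6)), 2), -24), Mul(-1, 65)) = Add(Mul(Pow(Add(-6, 6), 2), -24), -65) = Add(Mul(Pow(0, 2), -24), -65) = Add(Mul(0, -24), -65) = Add(0, -65) = -65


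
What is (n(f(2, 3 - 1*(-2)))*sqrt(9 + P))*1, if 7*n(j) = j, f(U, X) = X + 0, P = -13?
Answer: 10*I/7 ≈ 1.4286*I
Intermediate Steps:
f(U, X) = X
n(j) = j/7
(n(f(2, 3 - 1*(-2)))*sqrt(9 + P))*1 = (((3 - 1*(-2))/7)*sqrt(9 - 13))*1 = (((3 + 2)/7)*sqrt(-4))*1 = (((1/7)*5)*(2*I))*1 = (5*(2*I)/7)*1 = (10*I/7)*1 = 10*I/7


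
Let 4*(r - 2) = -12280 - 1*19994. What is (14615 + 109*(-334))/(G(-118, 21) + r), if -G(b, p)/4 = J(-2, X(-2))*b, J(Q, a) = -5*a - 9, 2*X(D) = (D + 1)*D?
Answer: 43582/29349 ≈ 1.4850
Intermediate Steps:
X(D) = D*(1 + D)/2 (X(D) = ((D + 1)*D)/2 = ((1 + D)*D)/2 = (D*(1 + D))/2 = D*(1 + D)/2)
J(Q, a) = -9 - 5*a
G(b, p) = 56*b (G(b, p) = -4*(-9 - 5*(-2)*(1 - 2)/2)*b = -4*(-9 - 5*(-2)*(-1)/2)*b = -4*(-9 - 5*1)*b = -4*(-9 - 5)*b = -(-56)*b = 56*b)
r = -16133/2 (r = 2 + (-12280 - 1*19994)/4 = 2 + (-12280 - 19994)/4 = 2 + (1/4)*(-32274) = 2 - 16137/2 = -16133/2 ≈ -8066.5)
(14615 + 109*(-334))/(G(-118, 21) + r) = (14615 + 109*(-334))/(56*(-118) - 16133/2) = (14615 - 36406)/(-6608 - 16133/2) = -21791/(-29349/2) = -21791*(-2/29349) = 43582/29349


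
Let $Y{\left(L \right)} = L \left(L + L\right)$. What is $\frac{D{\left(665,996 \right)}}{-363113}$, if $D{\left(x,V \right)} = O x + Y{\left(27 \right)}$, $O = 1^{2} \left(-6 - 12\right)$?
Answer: $\frac{10512}{363113} \approx 0.02895$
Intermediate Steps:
$Y{\left(L \right)} = 2 L^{2}$ ($Y{\left(L \right)} = L 2 L = 2 L^{2}$)
$O = -18$ ($O = 1 \left(-18\right) = -18$)
$D{\left(x,V \right)} = 1458 - 18 x$ ($D{\left(x,V \right)} = - 18 x + 2 \cdot 27^{2} = - 18 x + 2 \cdot 729 = - 18 x + 1458 = 1458 - 18 x$)
$\frac{D{\left(665,996 \right)}}{-363113} = \frac{1458 - 11970}{-363113} = \left(1458 - 11970\right) \left(- \frac{1}{363113}\right) = \left(-10512\right) \left(- \frac{1}{363113}\right) = \frac{10512}{363113}$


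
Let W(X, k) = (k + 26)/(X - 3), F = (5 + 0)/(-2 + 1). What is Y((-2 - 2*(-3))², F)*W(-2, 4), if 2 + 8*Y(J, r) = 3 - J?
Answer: 45/4 ≈ 11.250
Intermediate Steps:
F = -5 (F = 5/(-1) = 5*(-1) = -5)
Y(J, r) = ⅛ - J/8 (Y(J, r) = -¼ + (3 - J)/8 = -¼ + (3/8 - J/8) = ⅛ - J/8)
W(X, k) = (26 + k)/(-3 + X)
Y((-2 - 2*(-3))², F)*W(-2, 4) = (⅛ - (-2 - 2*(-3))²/8)*((26 + 4)/(-3 - 2)) = (⅛ - (-2 + 6)²/8)*(30/(-5)) = (⅛ - ⅛*4²)*(-⅕*30) = (⅛ - ⅛*16)*(-6) = (⅛ - 2)*(-6) = -15/8*(-6) = 45/4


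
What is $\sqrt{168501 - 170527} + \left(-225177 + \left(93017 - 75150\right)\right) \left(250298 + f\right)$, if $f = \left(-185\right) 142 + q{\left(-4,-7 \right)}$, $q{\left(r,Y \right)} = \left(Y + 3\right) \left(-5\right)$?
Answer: $-46447390880 + i \sqrt{2026} \approx -4.6447 \cdot 10^{10} + 45.011 i$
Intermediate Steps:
$q{\left(r,Y \right)} = -15 - 5 Y$ ($q{\left(r,Y \right)} = \left(3 + Y\right) \left(-5\right) = -15 - 5 Y$)
$f = -26250$ ($f = \left(-185\right) 142 - -20 = -26270 + \left(-15 + 35\right) = -26270 + 20 = -26250$)
$\sqrt{168501 - 170527} + \left(-225177 + \left(93017 - 75150\right)\right) \left(250298 + f\right) = \sqrt{168501 - 170527} + \left(-225177 + \left(93017 - 75150\right)\right) \left(250298 - 26250\right) = \sqrt{-2026} + \left(-225177 + \left(93017 - 75150\right)\right) 224048 = i \sqrt{2026} + \left(-225177 + 17867\right) 224048 = i \sqrt{2026} - 46447390880 = -46447390880 + i \sqrt{2026}$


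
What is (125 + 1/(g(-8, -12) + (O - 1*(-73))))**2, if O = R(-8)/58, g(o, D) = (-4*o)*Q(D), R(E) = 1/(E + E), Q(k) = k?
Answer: 1301419838588809/83295154881 ≈ 15624.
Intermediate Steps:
R(E) = 1/(2*E)
g(o, D) = -4*D*o (g(o, D) = (-4*o)*D = -4*D*o)
O = -1/928 (O = ((1/2)/(-8))/58 = ((1/2)*(-1/8))*(1/58) = -1/16*1/58 = -1/928 ≈ -0.0010776)
(125 + 1/(g(-8, -12) + (O - 1*(-73))))**2 = (125 + 1/(-4*(-12)*(-8) + (-1/928 - 1*(-73))))**2 = (125 + 1/(-384 + (-1/928 + 73)))**2 = (125 + 1/(-384 + 67743/928))**2 = (125 + 1/(-288609/928))**2 = (125 - 928/288609)**2 = (36075197/288609)**2 = 1301419838588809/83295154881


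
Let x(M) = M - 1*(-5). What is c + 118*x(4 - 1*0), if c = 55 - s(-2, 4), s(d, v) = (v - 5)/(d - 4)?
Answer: 6701/6 ≈ 1116.8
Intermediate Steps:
x(M) = 5 + M (x(M) = M + 5 = 5 + M)
s(d, v) = (-5 + v)/(-4 + d)
c = 329/6 (c = 55 - (-5 + 4)/(-4 - 2) = 55 - (-1)/(-6) = 55 - (-1)*(-1)/6 = 55 - 1*⅙ = 55 - ⅙ = 329/6 ≈ 54.833)
c + 118*x(4 - 1*0) = 329/6 + 118*(5 + (4 - 1*0)) = 329/6 + 118*(5 + (4 + 0)) = 329/6 + 118*(5 + 4) = 329/6 + 118*9 = 329/6 + 1062 = 6701/6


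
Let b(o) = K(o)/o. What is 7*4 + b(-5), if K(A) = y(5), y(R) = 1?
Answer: 139/5 ≈ 27.800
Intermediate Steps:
K(A) = 1
b(o) = 1/o
7*4 + b(-5) = 7*4 + 1/(-5) = 28 - 1/5 = 139/5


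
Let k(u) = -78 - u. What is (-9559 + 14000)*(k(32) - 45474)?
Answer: -202438544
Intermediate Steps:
(-9559 + 14000)*(k(32) - 45474) = (-9559 + 14000)*((-78 - 1*32) - 45474) = 4441*((-78 - 32) - 45474) = 4441*(-110 - 45474) = 4441*(-45584) = -202438544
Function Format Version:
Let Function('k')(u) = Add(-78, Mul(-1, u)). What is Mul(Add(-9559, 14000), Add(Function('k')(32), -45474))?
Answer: -202438544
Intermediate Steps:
Mul(Add(-9559, 14000), Add(Function('k')(32), -45474)) = Mul(Add(-9559, 14000), Add(Add(-78, Mul(-1, 32)), -45474)) = Mul(4441, Add(Add(-78, -32), -45474)) = Mul(4441, Add(-110, -45474)) = Mul(4441, -45584) = -202438544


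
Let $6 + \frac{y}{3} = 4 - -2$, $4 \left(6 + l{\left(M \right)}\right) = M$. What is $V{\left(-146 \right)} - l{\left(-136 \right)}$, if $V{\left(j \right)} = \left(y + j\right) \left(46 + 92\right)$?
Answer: $-20108$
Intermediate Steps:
$l{\left(M \right)} = -6 + \frac{M}{4}$
$y = 0$ ($y = -18 + 3 \left(4 - -2\right) = -18 + 3 \left(4 + 2\right) = -18 + 3 \cdot 6 = -18 + 18 = 0$)
$V{\left(j \right)} = 138 j$ ($V{\left(j \right)} = \left(0 + j\right) \left(46 + 92\right) = j 138 = 138 j$)
$V{\left(-146 \right)} - l{\left(-136 \right)} = 138 \left(-146\right) - \left(-6 + \frac{1}{4} \left(-136\right)\right) = -20148 - \left(-6 - 34\right) = -20148 - -40 = -20148 + 40 = -20108$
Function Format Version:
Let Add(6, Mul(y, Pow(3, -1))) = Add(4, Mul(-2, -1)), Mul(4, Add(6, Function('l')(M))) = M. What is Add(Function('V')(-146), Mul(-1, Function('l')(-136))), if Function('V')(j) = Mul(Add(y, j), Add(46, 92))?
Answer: -20108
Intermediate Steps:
Function('l')(M) = Add(-6, Mul(Rational(1, 4), M))
y = 0 (y = Add(-18, Mul(3, Add(4, Mul(-2, -1)))) = Add(-18, Mul(3, Add(4, 2))) = Add(-18, Mul(3, 6)) = Add(-18, 18) = 0)
Function('V')(j) = Mul(138, j) (Function('V')(j) = Mul(Add(0, j), Add(46, 92)) = Mul(j, 138) = Mul(138, j))
Add(Function('V')(-146), Mul(-1, Function('l')(-136))) = Add(Mul(138, -146), Mul(-1, Add(-6, Mul(Rational(1, 4), -136)))) = Add(-20148, Mul(-1, Add(-6, -34))) = Add(-20148, Mul(-1, -40)) = Add(-20148, 40) = -20108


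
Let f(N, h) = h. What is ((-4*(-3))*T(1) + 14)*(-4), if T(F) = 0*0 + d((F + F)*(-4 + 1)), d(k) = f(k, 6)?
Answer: -344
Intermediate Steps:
d(k) = 6
T(F) = 6 (T(F) = 0*0 + 6 = 0 + 6 = 6)
((-4*(-3))*T(1) + 14)*(-4) = (-4*(-3)*6 + 14)*(-4) = (12*6 + 14)*(-4) = (72 + 14)*(-4) = 86*(-4) = -344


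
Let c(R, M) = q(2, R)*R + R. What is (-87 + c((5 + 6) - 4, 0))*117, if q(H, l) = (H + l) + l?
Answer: 3744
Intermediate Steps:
q(H, l) = H + 2*l
c(R, M) = R + R*(2 + 2*R) (c(R, M) = (2 + 2*R)*R + R = R*(2 + 2*R) + R = R + R*(2 + 2*R))
(-87 + c((5 + 6) - 4, 0))*117 = (-87 + ((5 + 6) - 4)*(3 + 2*((5 + 6) - 4)))*117 = (-87 + (11 - 4)*(3 + 2*(11 - 4)))*117 = (-87 + 7*(3 + 2*7))*117 = (-87 + 7*(3 + 14))*117 = (-87 + 7*17)*117 = (-87 + 119)*117 = 32*117 = 3744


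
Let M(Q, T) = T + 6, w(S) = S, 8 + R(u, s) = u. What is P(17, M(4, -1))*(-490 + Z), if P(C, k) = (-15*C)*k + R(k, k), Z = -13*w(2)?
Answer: 659448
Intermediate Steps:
R(u, s) = -8 + u
M(Q, T) = 6 + T
Z = -26 (Z = -13*2 = -26)
P(C, k) = -8 + k - 15*C*k (P(C, k) = (-15*C)*k + (-8 + k) = -15*C*k + (-8 + k) = -8 + k - 15*C*k)
P(17, M(4, -1))*(-490 + Z) = (-8 + (6 - 1) - 15*17*(6 - 1))*(-490 - 26) = (-8 + 5 - 15*17*5)*(-516) = (-8 + 5 - 1275)*(-516) = -1278*(-516) = 659448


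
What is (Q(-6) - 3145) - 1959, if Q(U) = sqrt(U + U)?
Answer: -5104 + 2*I*sqrt(3) ≈ -5104.0 + 3.4641*I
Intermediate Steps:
Q(U) = sqrt(2)*sqrt(U) (Q(U) = sqrt(2*U) = sqrt(2)*sqrt(U))
(Q(-6) - 3145) - 1959 = (sqrt(2)*sqrt(-6) - 3145) - 1959 = (sqrt(2)*(I*sqrt(6)) - 3145) - 1959 = (2*I*sqrt(3) - 3145) - 1959 = (-3145 + 2*I*sqrt(3)) - 1959 = -5104 + 2*I*sqrt(3)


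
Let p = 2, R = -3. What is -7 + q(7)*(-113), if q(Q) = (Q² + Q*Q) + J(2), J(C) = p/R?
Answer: -33017/3 ≈ -11006.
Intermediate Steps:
J(C) = -⅔ (J(C) = 2/(-3) = 2*(-⅓) = -⅔)
q(Q) = -⅔ + 2*Q² (q(Q) = (Q² + Q*Q) - ⅔ = (Q² + Q²) - ⅔ = 2*Q² - ⅔ = -⅔ + 2*Q²)
-7 + q(7)*(-113) = -7 + (-⅔ + 2*7²)*(-113) = -7 + (-⅔ + 2*49)*(-113) = -7 + (-⅔ + 98)*(-113) = -7 + (292/3)*(-113) = -7 - 32996/3 = -33017/3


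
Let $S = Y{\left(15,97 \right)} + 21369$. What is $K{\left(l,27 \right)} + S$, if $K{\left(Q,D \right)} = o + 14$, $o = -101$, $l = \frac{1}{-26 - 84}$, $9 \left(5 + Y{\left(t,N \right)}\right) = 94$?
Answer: $\frac{191587}{9} \approx 21287.0$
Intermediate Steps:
$Y{\left(t,N \right)} = \frac{49}{9}$ ($Y{\left(t,N \right)} = -5 + \frac{1}{9} \cdot 94 = -5 + \frac{94}{9} = \frac{49}{9}$)
$l = - \frac{1}{110}$ ($l = \frac{1}{-110} = - \frac{1}{110} \approx -0.0090909$)
$K{\left(Q,D \right)} = -87$ ($K{\left(Q,D \right)} = -101 + 14 = -87$)
$S = \frac{192370}{9}$ ($S = \frac{49}{9} + 21369 = \frac{192370}{9} \approx 21374.0$)
$K{\left(l,27 \right)} + S = -87 + \frac{192370}{9} = \frac{191587}{9}$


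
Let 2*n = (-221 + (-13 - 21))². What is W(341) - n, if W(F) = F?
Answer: -64343/2 ≈ -32172.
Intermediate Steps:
n = 65025/2 (n = (-221 + (-13 - 21))²/2 = (-221 - 34)²/2 = (½)*(-255)² = (½)*65025 = 65025/2 ≈ 32513.)
W(341) - n = 341 - 1*65025/2 = 341 - 65025/2 = -64343/2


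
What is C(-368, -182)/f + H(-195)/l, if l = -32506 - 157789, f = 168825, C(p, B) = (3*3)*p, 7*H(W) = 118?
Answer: -295448042/14992391575 ≈ -0.019707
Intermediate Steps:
H(W) = 118/7 (H(W) = (1/7)*118 = 118/7)
C(p, B) = 9*p
l = -190295
C(-368, -182)/f + H(-195)/l = (9*(-368))/168825 + (118/7)/(-190295) = -3312*1/168825 + (118/7)*(-1/190295) = -1104/56275 - 118/1332065 = -295448042/14992391575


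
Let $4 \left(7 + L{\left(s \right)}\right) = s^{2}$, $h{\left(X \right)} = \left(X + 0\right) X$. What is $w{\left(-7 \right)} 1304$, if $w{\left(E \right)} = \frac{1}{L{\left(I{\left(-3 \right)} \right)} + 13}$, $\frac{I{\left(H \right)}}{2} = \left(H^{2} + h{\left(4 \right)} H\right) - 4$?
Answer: $\frac{1304}{1855} \approx 0.70296$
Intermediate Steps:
$h{\left(X \right)} = X^{2}$ ($h{\left(X \right)} = X X = X^{2}$)
$I{\left(H \right)} = -8 + 2 H^{2} + 32 H$ ($I{\left(H \right)} = 2 \left(\left(H^{2} + 4^{2} H\right) - 4\right) = 2 \left(\left(H^{2} + 16 H\right) - 4\right) = 2 \left(-4 + H^{2} + 16 H\right) = -8 + 2 H^{2} + 32 H$)
$L{\left(s \right)} = -7 + \frac{s^{2}}{4}$
$w{\left(E \right)} = \frac{1}{1855}$ ($w{\left(E \right)} = \frac{1}{\left(-7 + \frac{\left(-8 + 2 \left(-3\right)^{2} + 32 \left(-3\right)\right)^{2}}{4}\right) + 13} = \frac{1}{\left(-7 + \frac{\left(-8 + 2 \cdot 9 - 96\right)^{2}}{4}\right) + 13} = \frac{1}{\left(-7 + \frac{\left(-8 + 18 - 96\right)^{2}}{4}\right) + 13} = \frac{1}{\left(-7 + \frac{\left(-86\right)^{2}}{4}\right) + 13} = \frac{1}{\left(-7 + \frac{1}{4} \cdot 7396\right) + 13} = \frac{1}{\left(-7 + 1849\right) + 13} = \frac{1}{1842 + 13} = \frac{1}{1855}$)
$w{\left(-7 \right)} 1304 = \frac{1}{1855} \cdot 1304 = \frac{1304}{1855}$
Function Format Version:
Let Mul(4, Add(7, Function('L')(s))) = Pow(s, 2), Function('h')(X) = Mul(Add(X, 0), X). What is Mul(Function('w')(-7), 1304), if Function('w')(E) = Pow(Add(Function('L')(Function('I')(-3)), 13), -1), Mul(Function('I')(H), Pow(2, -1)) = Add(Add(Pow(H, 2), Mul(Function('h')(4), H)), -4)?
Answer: Rational(1304, 1855) ≈ 0.70296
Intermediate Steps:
Function('h')(X) = Pow(X, 2) (Function('h')(X) = Mul(X, X) = Pow(X, 2))
Function('I')(H) = Add(-8, Mul(2, Pow(H, 2)), Mul(32, H)) (Function('I')(H) = Mul(2, Add(Add(Pow(H, 2), Mul(Pow(4, 2), H)), -4)) = Mul(2, Add(Add(Pow(H, 2), Mul(16, H)), -4)) = Mul(2, Add(-4, Pow(H, 2), Mul(16, H))) = Add(-8, Mul(2, Pow(H, 2)), Mul(32, H)))
Function('L')(s) = Add(-7, Mul(Rational(1, 4), Pow(s, 2)))
Function('w')(E) = Rational(1, 1855) (Function('w')(E) = Pow(Add(Add(-7, Mul(Rational(1, 4), Pow(Add(-8, Mul(2, Pow(-3, 2)), Mul(32, -3)), 2))), 13), -1) = Pow(Add(Add(-7, Mul(Rational(1, 4), Pow(Add(-8, Mul(2, 9), -96), 2))), 13), -1) = Pow(Add(Add(-7, Mul(Rational(1, 4), Pow(Add(-8, 18, -96), 2))), 13), -1) = Pow(Add(Add(-7, Mul(Rational(1, 4), Pow(-86, 2))), 13), -1) = Pow(Add(Add(-7, Mul(Rational(1, 4), 7396)), 13), -1) = Pow(Add(Add(-7, 1849), 13), -1) = Pow(Add(1842, 13), -1) = Pow(1855, -1) = Rational(1, 1855))
Mul(Function('w')(-7), 1304) = Mul(Rational(1, 1855), 1304) = Rational(1304, 1855)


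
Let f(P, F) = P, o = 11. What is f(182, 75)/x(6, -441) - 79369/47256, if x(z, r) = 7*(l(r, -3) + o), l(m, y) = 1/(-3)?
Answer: 71635/94512 ≈ 0.75795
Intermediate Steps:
l(m, y) = -⅓
x(z, r) = 224/3 (x(z, r) = 7*(-⅓ + 11) = 7*(32/3) = 224/3)
f(182, 75)/x(6, -441) - 79369/47256 = 182/(224/3) - 79369/47256 = 182*(3/224) - 79369*1/47256 = 39/16 - 79369/47256 = 71635/94512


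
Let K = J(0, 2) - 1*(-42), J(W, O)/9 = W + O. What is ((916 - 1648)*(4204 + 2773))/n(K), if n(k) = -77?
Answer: 5107164/77 ≈ 66327.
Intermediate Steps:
J(W, O) = 9*O + 9*W (J(W, O) = 9*(W + O) = 9*(O + W) = 9*O + 9*W)
K = 60 (K = (9*2 + 9*0) - 1*(-42) = (18 + 0) + 42 = 18 + 42 = 60)
((916 - 1648)*(4204 + 2773))/n(K) = ((916 - 1648)*(4204 + 2773))/(-77) = -732*6977*(-1/77) = -5107164*(-1/77) = 5107164/77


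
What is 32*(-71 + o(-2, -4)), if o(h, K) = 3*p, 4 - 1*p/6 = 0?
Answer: 32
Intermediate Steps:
p = 24 (p = 24 - 6*0 = 24 + 0 = 24)
o(h, K) = 72 (o(h, K) = 3*24 = 72)
32*(-71 + o(-2, -4)) = 32*(-71 + 72) = 32*1 = 32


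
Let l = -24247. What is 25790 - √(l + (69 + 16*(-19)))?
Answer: 25790 - I*√24482 ≈ 25790.0 - 156.47*I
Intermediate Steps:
25790 - √(l + (69 + 16*(-19))) = 25790 - √(-24247 + (69 + 16*(-19))) = 25790 - √(-24247 + (69 - 304)) = 25790 - √(-24247 - 235) = 25790 - √(-24482) = 25790 - I*√24482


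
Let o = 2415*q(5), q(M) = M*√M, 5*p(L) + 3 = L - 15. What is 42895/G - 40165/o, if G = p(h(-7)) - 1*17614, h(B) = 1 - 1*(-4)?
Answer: -214475/88083 - 8033*√5/12075 ≈ -3.9225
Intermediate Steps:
h(B) = 5 (h(B) = 1 + 4 = 5)
p(L) = -18/5 + L/5 (p(L) = -⅗ + (L - 15)/5 = -⅗ + (-15 + L)/5 = -⅗ + (-3 + L/5) = -18/5 + L/5)
q(M) = M^(3/2)
G = -88083/5 (G = (-18/5 + (⅕)*5) - 1*17614 = (-18/5 + 1) - 17614 = -13/5 - 17614 = -88083/5 ≈ -17617.)
o = 12075*√5 (o = 2415*5^(3/2) = 2415*(5*√5) = 12075*√5 ≈ 27001.)
42895/G - 40165/o = 42895/(-88083/5) - 40165*√5/60375 = 42895*(-5/88083) - 8033*√5/12075 = -214475/88083 - 8033*√5/12075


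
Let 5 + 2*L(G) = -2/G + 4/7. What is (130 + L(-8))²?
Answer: 51308569/3136 ≈ 16361.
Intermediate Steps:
L(G) = -31/14 - 1/G (L(G) = -5/2 + (-2/G + 4/7)/2 = -5/2 + (4/7 - 2/G)/2 = -5/2 + (2/7 - 1/G) = -31/14 - 1/G)
(130 + L(-8))² = (130 + (-31/14 - 1/(-8)))² = (130 + (-31/14 - 1*(-⅛)))² = (130 + (-31/14 + ⅛))² = (130 - 117/56)² = (7163/56)² = 51308569/3136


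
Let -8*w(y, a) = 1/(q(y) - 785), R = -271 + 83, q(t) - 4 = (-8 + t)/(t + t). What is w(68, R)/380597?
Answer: 17/40402655132 ≈ 4.2076e-10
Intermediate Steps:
q(t) = 4 + (-8 + t)/(2*t) (q(t) = 4 + (-8 + t)/(t + t) = 4 + (-8 + t)/((2*t)) = 4 + (-8 + t)*(1/(2*t)) = 4 + (-8 + t)/(2*t))
R = -188
w(y, a) = -1/(8*(-1561/2 - 4/y)) (w(y, a) = -1/(8*((9/2 - 4/y) - 785)) = -1/(8*(-1561/2 - 4/y)))
w(68, R)/380597 = ((1/4)*68/(8 + 1561*68))/380597 = ((1/4)*68/(8 + 106148))*(1/380597) = ((1/4)*68/106156)*(1/380597) = ((1/4)*68*(1/106156))*(1/380597) = (17/106156)*(1/380597) = 17/40402655132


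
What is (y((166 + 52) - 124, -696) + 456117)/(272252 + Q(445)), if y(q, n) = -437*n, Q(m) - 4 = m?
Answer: 760269/272701 ≈ 2.7879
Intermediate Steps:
Q(m) = 4 + m
(y((166 + 52) - 124, -696) + 456117)/(272252 + Q(445)) = (-437*(-696) + 456117)/(272252 + (4 + 445)) = (304152 + 456117)/(272252 + 449) = 760269/272701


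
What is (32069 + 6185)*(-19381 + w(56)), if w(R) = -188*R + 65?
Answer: -1141652376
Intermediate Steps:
w(R) = 65 - 188*R
(32069 + 6185)*(-19381 + w(56)) = (32069 + 6185)*(-19381 + (65 - 188*56)) = 38254*(-19381 + (65 - 10528)) = 38254*(-19381 - 10463) = 38254*(-29844) = -1141652376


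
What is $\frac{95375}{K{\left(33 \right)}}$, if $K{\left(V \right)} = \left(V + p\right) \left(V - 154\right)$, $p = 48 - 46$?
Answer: $- \frac{2725}{121} \approx -22.521$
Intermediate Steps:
$p = 2$
$K{\left(V \right)} = \left(-154 + V\right) \left(2 + V\right)$ ($K{\left(V \right)} = \left(V + 2\right) \left(V - 154\right) = \left(2 + V\right) \left(-154 + V\right) = \left(-154 + V\right) \left(2 + V\right)$)
$\frac{95375}{K{\left(33 \right)}} = \frac{95375}{-308 + 33^{2} - 5016} = \frac{95375}{-308 + 1089 - 5016} = \frac{95375}{-4235} = 95375 \left(- \frac{1}{4235}\right) = - \frac{2725}{121}$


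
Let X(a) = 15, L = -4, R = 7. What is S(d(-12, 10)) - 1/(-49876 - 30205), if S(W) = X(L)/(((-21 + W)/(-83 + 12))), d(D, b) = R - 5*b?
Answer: 85286329/5125184 ≈ 16.641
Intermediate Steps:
d(D, b) = 7 - 5*b
S(W) = 15/(21/71 - W/71) (S(W) = 15/(((-21 + W)/(-83 + 12))) = 15/(((-21 + W)/(-71))) = 15/(((-21 + W)*(-1/71))) = 15/(21/71 - W/71))
S(d(-12, 10)) - 1/(-49876 - 30205) = -1065/(-21 + (7 - 5*10)) - 1/(-49876 - 30205) = -1065/(-21 + (7 - 50)) - 1/(-80081) = -1065/(-21 - 43) - 1*(-1/80081) = -1065/(-64) + 1/80081 = -1065*(-1/64) + 1/80081 = 1065/64 + 1/80081 = 85286329/5125184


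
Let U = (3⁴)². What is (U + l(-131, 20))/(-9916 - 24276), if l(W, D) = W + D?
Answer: -3225/17096 ≈ -0.18864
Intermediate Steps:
l(W, D) = D + W
U = 6561 (U = 81² = 6561)
(U + l(-131, 20))/(-9916 - 24276) = (6561 + (20 - 131))/(-9916 - 24276) = (6561 - 111)/(-34192) = 6450*(-1/34192) = -3225/17096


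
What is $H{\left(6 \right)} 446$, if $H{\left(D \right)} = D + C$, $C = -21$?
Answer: $-6690$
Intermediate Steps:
$H{\left(D \right)} = -21 + D$ ($H{\left(D \right)} = D - 21 = -21 + D$)
$H{\left(6 \right)} 446 = \left(-21 + 6\right) 446 = \left(-15\right) 446 = -6690$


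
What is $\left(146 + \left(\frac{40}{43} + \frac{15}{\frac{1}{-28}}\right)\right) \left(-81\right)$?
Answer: $\frac{951102}{43} \approx 22119.0$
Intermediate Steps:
$\left(146 + \left(\frac{40}{43} + \frac{15}{\frac{1}{-28}}\right)\right) \left(-81\right) = \left(146 + \left(40 \cdot \frac{1}{43} + \frac{15}{- \frac{1}{28}}\right)\right) \left(-81\right) = \left(146 + \left(\frac{40}{43} + 15 \left(-28\right)\right)\right) \left(-81\right) = \left(146 + \left(\frac{40}{43} - 420\right)\right) \left(-81\right) = \left(146 - \frac{18020}{43}\right) \left(-81\right) = \left(- \frac{11742}{43}\right) \left(-81\right) = \frac{951102}{43}$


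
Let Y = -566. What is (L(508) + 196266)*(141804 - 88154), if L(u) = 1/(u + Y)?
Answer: 10529669975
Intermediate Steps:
L(u) = 1/(-566 + u) (L(u) = 1/(u - 566) = 1/(-566 + u))
(L(508) + 196266)*(141804 - 88154) = (1/(-566 + 508) + 196266)*(141804 - 88154) = (1/(-58) + 196266)*53650 = (-1/58 + 196266)*53650 = (11383427/58)*53650 = 10529669975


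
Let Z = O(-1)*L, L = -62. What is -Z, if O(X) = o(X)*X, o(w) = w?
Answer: 62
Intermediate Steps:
O(X) = X² (O(X) = X*X = X²)
Z = -62 (Z = (-1)²*(-62) = 1*(-62) = -62)
-Z = -1*(-62) = 62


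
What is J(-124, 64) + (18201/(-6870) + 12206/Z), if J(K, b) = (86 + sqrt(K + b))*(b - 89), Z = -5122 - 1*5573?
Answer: -10549934161/4898310 - 50*I*sqrt(15) ≈ -2153.8 - 193.65*I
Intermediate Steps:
Z = -10695 (Z = -5122 - 5573 = -10695)
J(K, b) = (-89 + b)*(86 + sqrt(K + b)) (J(K, b) = (86 + sqrt(K + b))*(-89 + b) = (-89 + b)*(86 + sqrt(K + b)))
J(-124, 64) + (18201/(-6870) + 12206/Z) = (-7654 - 89*sqrt(-124 + 64) + 86*64 + 64*sqrt(-124 + 64)) + (18201/(-6870) + 12206/(-10695)) = (-7654 - 178*I*sqrt(15) + 5504 + 64*sqrt(-60)) + (18201*(-1/6870) + 12206*(-1/10695)) = (-7654 - 178*I*sqrt(15) + 5504 + 64*(2*I*sqrt(15))) + (-6067/2290 - 12206/10695) = (-7654 - 178*I*sqrt(15) + 5504 + 128*I*sqrt(15)) - 18567661/4898310 = (-2150 - 50*I*sqrt(15)) - 18567661/4898310 = -10549934161/4898310 - 50*I*sqrt(15)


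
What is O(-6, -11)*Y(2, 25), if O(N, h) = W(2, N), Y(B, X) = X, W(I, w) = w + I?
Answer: -100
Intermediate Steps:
W(I, w) = I + w
O(N, h) = 2 + N
O(-6, -11)*Y(2, 25) = (2 - 6)*25 = -4*25 = -100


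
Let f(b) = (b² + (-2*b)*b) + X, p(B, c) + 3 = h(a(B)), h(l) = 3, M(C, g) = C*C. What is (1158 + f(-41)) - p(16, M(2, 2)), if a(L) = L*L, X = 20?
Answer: -503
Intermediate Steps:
a(L) = L²
M(C, g) = C²
p(B, c) = 0 (p(B, c) = -3 + 3 = 0)
f(b) = 20 - b² (f(b) = (b² + (-2*b)*b) + 20 = (b² - 2*b²) + 20 = -b² + 20 = 20 - b²)
(1158 + f(-41)) - p(16, M(2, 2)) = (1158 + (20 - 1*(-41)²)) - 1*0 = (1158 + (20 - 1*1681)) + 0 = (1158 + (20 - 1681)) + 0 = (1158 - 1661) + 0 = -503 + 0 = -503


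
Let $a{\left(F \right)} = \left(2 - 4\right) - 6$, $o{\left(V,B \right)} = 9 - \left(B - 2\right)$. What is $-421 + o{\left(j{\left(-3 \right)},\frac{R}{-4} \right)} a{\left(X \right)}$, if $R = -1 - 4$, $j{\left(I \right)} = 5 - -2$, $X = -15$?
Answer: $-499$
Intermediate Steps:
$j{\left(I \right)} = 7$ ($j{\left(I \right)} = 5 + 2 = 7$)
$R = -5$ ($R = -1 - 4 = -5$)
$o{\left(V,B \right)} = 11 - B$ ($o{\left(V,B \right)} = 9 - \left(-2 + B\right) = 11 - B$)
$a{\left(F \right)} = -8$ ($a{\left(F \right)} = \left(2 - 4\right) - 6 = -2 - 6 = -8$)
$-421 + o{\left(j{\left(-3 \right)},\frac{R}{-4} \right)} a{\left(X \right)} = -421 + \left(11 - - \frac{5}{-4}\right) \left(-8\right) = -421 + \left(11 - \left(-5\right) \left(- \frac{1}{4}\right)\right) \left(-8\right) = -421 + \left(11 - \frac{5}{4}\right) \left(-8\right) = -421 + \frac{39}{4} \left(-8\right) = -421 - 78 = -499$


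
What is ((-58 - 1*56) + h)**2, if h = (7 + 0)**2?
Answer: 4225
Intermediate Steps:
h = 49 (h = 7**2 = 49)
((-58 - 1*56) + h)**2 = ((-58 - 1*56) + 49)**2 = ((-58 - 56) + 49)**2 = (-114 + 49)**2 = (-65)**2 = 4225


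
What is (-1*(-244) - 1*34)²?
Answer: 44100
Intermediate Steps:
(-1*(-244) - 1*34)² = (244 - 34)² = 210² = 44100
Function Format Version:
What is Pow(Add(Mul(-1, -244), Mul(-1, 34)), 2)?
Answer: 44100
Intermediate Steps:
Pow(Add(Mul(-1, -244), Mul(-1, 34)), 2) = Pow(Add(244, -34), 2) = Pow(210, 2) = 44100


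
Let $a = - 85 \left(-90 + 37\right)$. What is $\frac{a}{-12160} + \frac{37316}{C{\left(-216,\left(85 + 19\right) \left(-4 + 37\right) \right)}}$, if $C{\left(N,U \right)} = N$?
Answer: $- \frac{11368391}{65664} \approx -173.13$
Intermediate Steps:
$a = 4505$ ($a = \left(-85\right) \left(-53\right) = 4505$)
$\frac{a}{-12160} + \frac{37316}{C{\left(-216,\left(85 + 19\right) \left(-4 + 37\right) \right)}} = \frac{4505}{-12160} + \frac{37316}{-216} = 4505 \left(- \frac{1}{12160}\right) + 37316 \left(- \frac{1}{216}\right) = - \frac{901}{2432} - \frac{9329}{54} = - \frac{11368391}{65664}$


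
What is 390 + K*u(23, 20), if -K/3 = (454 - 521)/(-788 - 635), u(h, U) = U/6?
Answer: 554300/1423 ≈ 389.53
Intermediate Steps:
u(h, U) = U/6 (u(h, U) = U*(1/6) = U/6)
K = -201/1423 (K = -3*(454 - 521)/(-788 - 635) = -(-201)/(-1423) = -(-201)*(-1)/1423 = -3*67/1423 = -201/1423 ≈ -0.14125)
390 + K*u(23, 20) = 390 - 67*20/2846 = 390 - 201/1423*10/3 = 390 - 670/1423 = 554300/1423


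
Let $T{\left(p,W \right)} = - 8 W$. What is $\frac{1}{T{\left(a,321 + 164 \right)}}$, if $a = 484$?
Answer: $- \frac{1}{3880} \approx -0.00025773$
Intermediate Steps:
$\frac{1}{T{\left(a,321 + 164 \right)}} = \frac{1}{\left(-8\right) \left(321 + 164\right)} = \frac{1}{\left(-8\right) 485} = \frac{1}{-3880} = - \frac{1}{3880}$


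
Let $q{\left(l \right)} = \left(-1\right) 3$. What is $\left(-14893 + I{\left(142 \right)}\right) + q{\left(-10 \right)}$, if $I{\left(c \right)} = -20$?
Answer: $-14916$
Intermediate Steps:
$q{\left(l \right)} = -3$
$\left(-14893 + I{\left(142 \right)}\right) + q{\left(-10 \right)} = \left(-14893 - 20\right) - 3 = -14913 - 3 = -14916$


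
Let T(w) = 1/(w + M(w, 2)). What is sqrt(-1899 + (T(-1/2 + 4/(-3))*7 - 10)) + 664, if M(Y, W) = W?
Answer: 664 + I*sqrt(1867) ≈ 664.0 + 43.209*I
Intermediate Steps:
T(w) = 1/(2 + w) (T(w) = 1/(w + 2) = 1/(2 + w))
sqrt(-1899 + (T(-1/2 + 4/(-3))*7 - 10)) + 664 = sqrt(-1899 + (7/(2 + (-1/2 + 4/(-3))) - 10)) + 664 = sqrt(-1899 + (7/(2 + (-1*1/2 + 4*(-1/3))) - 10)) + 664 = sqrt(-1899 + (7/(2 + (-1/2 - 4/3)) - 10)) + 664 = sqrt(-1899 + (7/(2 - 11/6) - 10)) + 664 = sqrt(-1899 + (7/(1/6) - 10)) + 664 = sqrt(-1899 + (6*7 - 10)) + 664 = sqrt(-1899 + (42 - 10)) + 664 = sqrt(-1899 + 32) + 664 = sqrt(-1867) + 664 = I*sqrt(1867) + 664 = 664 + I*sqrt(1867)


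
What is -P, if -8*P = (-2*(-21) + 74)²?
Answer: 1682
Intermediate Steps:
P = -1682 (P = -(-2*(-21) + 74)²/8 = -(42 + 74)²/8 = -⅛*116² = -⅛*13456 = -1682)
-P = -1*(-1682) = 1682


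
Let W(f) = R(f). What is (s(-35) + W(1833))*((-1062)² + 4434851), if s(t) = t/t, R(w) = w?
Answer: 10201982630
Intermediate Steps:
W(f) = f
s(t) = 1
(s(-35) + W(1833))*((-1062)² + 4434851) = (1 + 1833)*((-1062)² + 4434851) = 1834*(1127844 + 4434851) = 1834*5562695 = 10201982630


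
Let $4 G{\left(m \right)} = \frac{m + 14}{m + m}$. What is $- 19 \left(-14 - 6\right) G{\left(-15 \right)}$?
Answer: $\frac{19}{6} \approx 3.1667$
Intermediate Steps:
$G{\left(m \right)} = \frac{14 + m}{8 m}$ ($G{\left(m \right)} = \frac{\left(m + 14\right) \frac{1}{m + m}}{4} = \frac{\left(14 + m\right) \frac{1}{2 m}}{4} = \frac{\frac{1}{2} \frac{1}{m} \left(14 + m\right)}{4} = \frac{14 + m}{8 m}$)
$- 19 \left(-14 - 6\right) G{\left(-15 \right)} = - 19 \left(-14 - 6\right) \frac{14 - 15}{8 \left(-15\right)} = \left(-19\right) \left(-20\right) \frac{1}{8} \left(- \frac{1}{15}\right) \left(-1\right) = 380 \cdot \frac{1}{120} = \frac{19}{6}$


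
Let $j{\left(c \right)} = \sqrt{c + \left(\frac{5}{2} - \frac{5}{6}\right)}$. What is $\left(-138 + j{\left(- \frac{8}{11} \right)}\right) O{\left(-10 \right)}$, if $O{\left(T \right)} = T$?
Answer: $1380 - \frac{10 \sqrt{1023}}{33} \approx 1370.3$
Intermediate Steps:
$j{\left(c \right)} = \sqrt{\frac{5}{3} + c}$ ($j{\left(c \right)} = \sqrt{c + \left(5 \cdot \frac{1}{2} - \frac{5}{6}\right)} = \sqrt{c + \left(\frac{5}{2} - \frac{5}{6}\right)} = \sqrt{c + \frac{5}{3}} = \sqrt{\frac{5}{3} + c}$)
$\left(-138 + j{\left(- \frac{8}{11} \right)}\right) O{\left(-10 \right)} = \left(-138 + \frac{\sqrt{15 + 9 \left(- \frac{8}{11}\right)}}{3}\right) \left(-10\right) = \left(-138 + \frac{\sqrt{15 - \frac{72}{11}}}{3}\right) \left(-10\right) = \left(-138 + \frac{\sqrt{\frac{93}{11}}}{3}\right) \left(-10\right) = \left(-138 + \frac{\frac{1}{11} \sqrt{1023}}{3}\right) \left(-10\right) = \left(-138 + \frac{\sqrt{1023}}{33}\right) \left(-10\right) = 1380 - \frac{10 \sqrt{1023}}{33}$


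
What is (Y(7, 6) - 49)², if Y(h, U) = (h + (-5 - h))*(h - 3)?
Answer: 4761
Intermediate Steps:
Y(h, U) = 15 - 5*h (Y(h, U) = -5*(-3 + h) = 15 - 5*h)
(Y(7, 6) - 49)² = ((15 - 5*7) - 49)² = ((15 - 35) - 49)² = (-20 - 49)² = (-69)² = 4761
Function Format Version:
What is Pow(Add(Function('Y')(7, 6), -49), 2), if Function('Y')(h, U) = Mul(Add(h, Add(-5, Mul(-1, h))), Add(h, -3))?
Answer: 4761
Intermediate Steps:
Function('Y')(h, U) = Add(15, Mul(-5, h)) (Function('Y')(h, U) = Mul(-5, Add(-3, h)) = Add(15, Mul(-5, h)))
Pow(Add(Function('Y')(7, 6), -49), 2) = Pow(Add(Add(15, Mul(-5, 7)), -49), 2) = Pow(Add(Add(15, -35), -49), 2) = Pow(Add(-20, -49), 2) = Pow(-69, 2) = 4761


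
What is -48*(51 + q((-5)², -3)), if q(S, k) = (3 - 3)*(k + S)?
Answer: -2448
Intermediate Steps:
q(S, k) = 0 (q(S, k) = 0*(S + k) = 0)
-48*(51 + q((-5)², -3)) = -48*(51 + 0) = -48*51 = -2448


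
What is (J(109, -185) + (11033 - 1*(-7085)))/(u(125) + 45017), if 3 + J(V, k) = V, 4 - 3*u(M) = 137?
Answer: 27336/67459 ≈ 0.40522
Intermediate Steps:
u(M) = -133/3 (u(M) = 4/3 - ⅓*137 = 4/3 - 137/3 = -133/3)
J(V, k) = -3 + V
(J(109, -185) + (11033 - 1*(-7085)))/(u(125) + 45017) = ((-3 + 109) + (11033 - 1*(-7085)))/(-133/3 + 45017) = (106 + (11033 + 7085))/(134918/3) = (106 + 18118)*(3/134918) = 18224*(3/134918) = 27336/67459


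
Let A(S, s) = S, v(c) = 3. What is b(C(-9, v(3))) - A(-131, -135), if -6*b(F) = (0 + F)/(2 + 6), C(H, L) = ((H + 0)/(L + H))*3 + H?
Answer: 4195/32 ≈ 131.09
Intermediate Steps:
C(H, L) = H + 3*H/(H + L) (C(H, L) = (H/(H + L))*3 + H = 3*H/(H + L) + H = H + 3*H/(H + L))
b(F) = -F/48 (b(F) = -(0 + F)/(6*(2 + 6)) = -F/(6*8) = -F/48)
b(C(-9, v(3))) - A(-131, -135) = -(-3)*(3 - 9 + 3)/(16*(-9 + 3)) - 1*(-131) = -(-3)*(-3)/(16*(-6)) + 131 = -(-3)*(-1)*(-3)/(16*6) + 131 = -1/48*(-9/2) + 131 = 3/32 + 131 = 4195/32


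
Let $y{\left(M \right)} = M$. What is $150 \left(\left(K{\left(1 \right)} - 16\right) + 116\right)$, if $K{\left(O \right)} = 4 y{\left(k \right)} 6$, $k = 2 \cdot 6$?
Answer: $58200$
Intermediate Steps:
$k = 12$
$K{\left(O \right)} = 288$ ($K{\left(O \right)} = 4 \cdot 12 \cdot 6 = 48 \cdot 6 = 288$)
$150 \left(\left(K{\left(1 \right)} - 16\right) + 116\right) = 150 \left(\left(288 - 16\right) + 116\right) = 150 \left(272 + 116\right) = 150 \cdot 388 = 58200$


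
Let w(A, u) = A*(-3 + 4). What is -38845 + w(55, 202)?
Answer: -38790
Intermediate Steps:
w(A, u) = A (w(A, u) = A*1 = A)
-38845 + w(55, 202) = -38845 + 55 = -38790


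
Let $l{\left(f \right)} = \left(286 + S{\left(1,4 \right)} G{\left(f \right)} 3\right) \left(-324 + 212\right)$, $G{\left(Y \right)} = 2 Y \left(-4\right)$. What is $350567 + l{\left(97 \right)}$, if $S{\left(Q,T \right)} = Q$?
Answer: $579271$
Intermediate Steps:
$G{\left(Y \right)} = - 8 Y$
$l{\left(f \right)} = -32032 + 2688 f$ ($l{\left(f \right)} = \left(286 + 1 \left(- 8 f\right) 3\right) \left(-324 + 212\right) = \left(286 + - 8 f 3\right) \left(-112\right) = \left(286 - 24 f\right) \left(-112\right) = -32032 + 2688 f$)
$350567 + l{\left(97 \right)} = 350567 + \left(-32032 + 2688 \cdot 97\right) = 350567 + \left(-32032 + 260736\right) = 350567 + 228704 = 579271$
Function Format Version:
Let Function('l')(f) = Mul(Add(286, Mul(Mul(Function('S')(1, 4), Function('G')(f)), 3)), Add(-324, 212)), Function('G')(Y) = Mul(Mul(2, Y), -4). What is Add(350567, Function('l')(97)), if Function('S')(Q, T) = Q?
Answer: 579271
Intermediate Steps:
Function('G')(Y) = Mul(-8, Y)
Function('l')(f) = Add(-32032, Mul(2688, f)) (Function('l')(f) = Mul(Add(286, Mul(Mul(1, Mul(-8, f)), 3)), Add(-324, 212)) = Mul(Add(286, Mul(Mul(-8, f), 3)), -112) = Mul(Add(286, Mul(-24, f)), -112) = Add(-32032, Mul(2688, f)))
Add(350567, Function('l')(97)) = Add(350567, Add(-32032, Mul(2688, 97))) = Add(350567, Add(-32032, 260736)) = Add(350567, 228704) = 579271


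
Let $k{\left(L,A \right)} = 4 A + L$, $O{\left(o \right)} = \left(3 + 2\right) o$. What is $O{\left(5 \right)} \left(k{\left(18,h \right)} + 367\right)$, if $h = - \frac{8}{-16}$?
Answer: $9675$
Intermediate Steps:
$O{\left(o \right)} = 5 o$
$h = \frac{1}{2}$ ($h = \left(-8\right) \left(- \frac{1}{16}\right) = \frac{1}{2} \approx 0.5$)
$k{\left(L,A \right)} = L + 4 A$
$O{\left(5 \right)} \left(k{\left(18,h \right)} + 367\right) = 5 \cdot 5 \left(\left(18 + 4 \cdot \frac{1}{2}\right) + 367\right) = 25 \left(\left(18 + 2\right) + 367\right) = 25 \left(20 + 367\right) = 25 \cdot 387 = 9675$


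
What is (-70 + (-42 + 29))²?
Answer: 6889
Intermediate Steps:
(-70 + (-42 + 29))² = (-70 - 13)² = (-83)² = 6889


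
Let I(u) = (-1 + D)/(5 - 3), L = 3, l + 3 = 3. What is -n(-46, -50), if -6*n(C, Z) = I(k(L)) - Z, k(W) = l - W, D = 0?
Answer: 33/4 ≈ 8.2500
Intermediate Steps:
l = 0 (l = -3 + 3 = 0)
k(W) = -W (k(W) = 0 - W = -W)
I(u) = -½ (I(u) = (-1 + 0)/(5 - 3) = -1/2 = -1*½ = -½)
n(C, Z) = 1/12 + Z/6 (n(C, Z) = -(-½ - Z)/6 = 1/12 + Z/6)
-n(-46, -50) = -(1/12 + (⅙)*(-50)) = -(1/12 - 25/3) = -1*(-33/4) = 33/4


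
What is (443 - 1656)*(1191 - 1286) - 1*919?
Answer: 114316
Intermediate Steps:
(443 - 1656)*(1191 - 1286) - 1*919 = -1213*(-95) - 919 = 115235 - 919 = 114316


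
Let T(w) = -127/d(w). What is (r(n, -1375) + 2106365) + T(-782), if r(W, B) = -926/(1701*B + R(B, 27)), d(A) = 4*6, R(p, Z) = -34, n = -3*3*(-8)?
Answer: 118238008319621/56133816 ≈ 2.1064e+6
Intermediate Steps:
n = 72 (n = -9*(-8) = 72)
d(A) = 24
r(W, B) = -926/(-34 + 1701*B) (r(W, B) = -926/(1701*B - 34) = -926/(-34 + 1701*B))
T(w) = -127/24
(r(n, -1375) + 2106365) + T(-782) = (-926/(-34 + 1701*(-1375)) + 2106365) - 127/24 = (-926/(-34 - 2338875) + 2106365) - 127/24 = (-926/(-2338909) + 2106365) - 127/24 = (-926*(-1/2338909) + 2106365) - 127/24 = (926/2338909 + 2106365) - 127/24 = 4926596056711/2338909 - 127/24 = 118238008319621/56133816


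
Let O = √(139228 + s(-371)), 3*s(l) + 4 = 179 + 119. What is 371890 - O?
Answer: 371890 - √139326 ≈ 3.7152e+5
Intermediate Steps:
s(l) = 98 (s(l) = -4/3 + (179 + 119)/3 = -4/3 + (⅓)*298 = -4/3 + 298/3 = 98)
O = √139326 (O = √(139228 + 98) = √139326 ≈ 373.26)
371890 - O = 371890 - √139326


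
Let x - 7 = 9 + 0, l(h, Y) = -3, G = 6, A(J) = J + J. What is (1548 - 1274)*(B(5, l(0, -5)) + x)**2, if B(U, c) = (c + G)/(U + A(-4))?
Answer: 61650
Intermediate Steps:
A(J) = 2*J
B(U, c) = (6 + c)/(-8 + U) (B(U, c) = (c + 6)/(U + 2*(-4)) = (6 + c)/(U - 8) = (6 + c)/(-8 + U))
x = 16 (x = 7 + (9 + 0) = 7 + 9 = 16)
(1548 - 1274)*(B(5, l(0, -5)) + x)**2 = (1548 - 1274)*((6 - 3)/(-8 + 5) + 16)**2 = 274*(3/(-3) + 16)**2 = 274*(-1/3*3 + 16)**2 = 274*(-1 + 16)**2 = 274*15**2 = 274*225 = 61650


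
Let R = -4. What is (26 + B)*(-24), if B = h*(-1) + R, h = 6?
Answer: -384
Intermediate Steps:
B = -10 (B = 6*(-1) - 4 = -6 - 4 = -10)
(26 + B)*(-24) = (26 - 10)*(-24) = 16*(-24) = -384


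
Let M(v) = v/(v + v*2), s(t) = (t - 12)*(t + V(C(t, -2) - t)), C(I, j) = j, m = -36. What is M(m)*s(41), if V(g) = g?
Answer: -58/3 ≈ -19.333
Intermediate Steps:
s(t) = 24 - 2*t (s(t) = (t - 12)*(t + (-2 - t)) = (-12 + t)*(-2) = 24 - 2*t)
M(v) = ⅓ (M(v) = v/(v + 2*v) = v/((3*v)) = v*(1/(3*v)) = ⅓)
M(m)*s(41) = (24 - 2*41)/3 = (24 - 82)/3 = (⅓)*(-58) = -58/3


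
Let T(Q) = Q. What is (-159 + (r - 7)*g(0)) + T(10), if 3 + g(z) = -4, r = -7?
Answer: -51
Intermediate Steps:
g(z) = -7 (g(z) = -3 - 4 = -7)
(-159 + (r - 7)*g(0)) + T(10) = (-159 + (-7 - 7)*(-7)) + 10 = (-159 - 14*(-7)) + 10 = (-159 + 98) + 10 = -61 + 10 = -51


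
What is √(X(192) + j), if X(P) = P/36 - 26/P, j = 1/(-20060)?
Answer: √75299051490/120360 ≈ 2.2799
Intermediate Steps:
j = -1/20060 ≈ -4.9850e-5
X(P) = -26/P + P/36 (X(P) = P*(1/36) - 26/P = P/36 - 26/P = -26/P + P/36)
√(X(192) + j) = √((-26/192 + (1/36)*192) - 1/20060) = √((-26*1/192 + 16/3) - 1/20060) = √((-13/96 + 16/3) - 1/20060) = √(499/96 - 1/20060) = √(2502461/481440) = √75299051490/120360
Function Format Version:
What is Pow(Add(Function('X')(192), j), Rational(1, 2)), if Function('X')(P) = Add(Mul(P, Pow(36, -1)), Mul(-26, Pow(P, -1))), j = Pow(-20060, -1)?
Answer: Mul(Rational(1, 120360), Pow(75299051490, Rational(1, 2))) ≈ 2.2799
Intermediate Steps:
j = Rational(-1, 20060) ≈ -4.9850e-5
Function('X')(P) = Add(Mul(-26, Pow(P, -1)), Mul(Rational(1, 36), P)) (Function('X')(P) = Add(Mul(P, Rational(1, 36)), Mul(-26, Pow(P, -1))) = Add(Mul(Rational(1, 36), P), Mul(-26, Pow(P, -1))) = Add(Mul(-26, Pow(P, -1)), Mul(Rational(1, 36), P)))
Pow(Add(Function('X')(192), j), Rational(1, 2)) = Pow(Add(Add(Mul(-26, Pow(192, -1)), Mul(Rational(1, 36), 192)), Rational(-1, 20060)), Rational(1, 2)) = Pow(Add(Add(Mul(-26, Rational(1, 192)), Rational(16, 3)), Rational(-1, 20060)), Rational(1, 2)) = Pow(Add(Add(Rational(-13, 96), Rational(16, 3)), Rational(-1, 20060)), Rational(1, 2)) = Pow(Add(Rational(499, 96), Rational(-1, 20060)), Rational(1, 2)) = Pow(Rational(2502461, 481440), Rational(1, 2)) = Mul(Rational(1, 120360), Pow(75299051490, Rational(1, 2)))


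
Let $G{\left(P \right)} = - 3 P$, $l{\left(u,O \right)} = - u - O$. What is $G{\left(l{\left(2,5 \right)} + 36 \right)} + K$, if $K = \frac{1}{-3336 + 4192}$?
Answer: $- \frac{74471}{856} \approx -86.999$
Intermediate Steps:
$l{\left(u,O \right)} = - O - u$
$K = \frac{1}{856} \approx 0.0011682$
$G{\left(l{\left(2,5 \right)} + 36 \right)} + K = - 3 \left(\left(\left(-1\right) 5 - 2\right) + 36\right) + \frac{1}{856} = - 3 \left(\left(-5 - 2\right) + 36\right) + \frac{1}{856} = - 3 \left(-7 + 36\right) + \frac{1}{856} = \left(-3\right) 29 + \frac{1}{856} = -87 + \frac{1}{856} = - \frac{74471}{856}$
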